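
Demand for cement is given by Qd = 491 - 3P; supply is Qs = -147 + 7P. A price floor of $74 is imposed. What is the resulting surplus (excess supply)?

Surplus = 102

Equilibrium price would be P* = 63.8, so the floor at 74 binds.
At P = 74: Qd = 269, Qs = 371.
Surplus = 371 − 269 = 102.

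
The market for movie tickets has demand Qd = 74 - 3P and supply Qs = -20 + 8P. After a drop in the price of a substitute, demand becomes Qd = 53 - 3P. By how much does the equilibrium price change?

Original equilibrium: P* = 94/11, Q* = 532/11.
New equilibrium: 53 - 3P = -20 + 8P, so 73 = 11P and P' = 73/11; Q' = 53 − 3(73/11) = 364/11.
Change in price: 73/11 − 94/11 = -21/11.

ΔP = -21/11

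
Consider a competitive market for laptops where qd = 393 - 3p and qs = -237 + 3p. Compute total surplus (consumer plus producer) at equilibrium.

Equilibrium: 393 - 3p = -237 + 3p gives p* = 105, q* = 78.
Demand choke price: p = 131; supply starts at p = 79.
CS = ½(131 − 105)(78) = 1014; PS = ½(105 − 79)(78) = 1014.

Total surplus = 2028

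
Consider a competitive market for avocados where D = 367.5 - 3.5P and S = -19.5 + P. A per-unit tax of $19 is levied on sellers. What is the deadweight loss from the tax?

Pre-tax equilibrium: P* = 86, Q* = 66.5.
Tax on sellers shifts supply to S = -19.5 + 1(P − 19) = -38.5 + P.
367.5 - 3.5P = -38.5 + P gives buyer price Pb = 812/9; sellers receive Ps = 812/9 − 19 = 641/9.
New quantity: Q = 367.5 − 3.5(812/9) = 931/18.
DWL = ½ × 19 × (66.5 − 931/18) = 2527/18.

Deadweight loss = 2527/18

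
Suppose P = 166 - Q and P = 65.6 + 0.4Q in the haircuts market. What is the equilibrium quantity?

Set the two price expressions equal: 166 - Q = 65.6 + 0.4Q.
100.4 = 1.4Q, so Q* = 502/7.
P* = 166 − (1)(502/7) = 660/7.

Q* = 502/7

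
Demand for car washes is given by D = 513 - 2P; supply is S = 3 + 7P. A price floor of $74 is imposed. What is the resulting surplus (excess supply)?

Surplus = 156

Equilibrium price would be P* = 170/3, so the floor at 74 binds.
At P = 74: D = 365, S = 521.
Surplus = 521 − 365 = 156.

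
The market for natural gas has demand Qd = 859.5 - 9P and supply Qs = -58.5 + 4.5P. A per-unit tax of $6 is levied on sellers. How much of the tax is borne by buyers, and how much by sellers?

Pre-tax equilibrium: P* = 68, Q* = 247.5.
Tax on sellers shifts supply to Qs = -58.5 + 4.5(P − 6) = -85.5 + 4.5P.
859.5 - 9P = -85.5 + 4.5P gives buyer price Pb = 70; sellers receive Ps = 70 − 6 = 64.
New quantity: Q = 859.5 − 9(70) = 229.5.
Buyer burden = 70 − 68 = 2; seller burden = 68 − 64 = 4.

Buyers bear $2, sellers bear $4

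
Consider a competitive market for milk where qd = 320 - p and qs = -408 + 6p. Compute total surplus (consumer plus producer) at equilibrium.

Equilibrium: 320 - p = -408 + 6p gives p* = 104, q* = 216.
Demand choke price: p = 320; supply starts at p = 68.
CS = ½(320 − 104)(216) = 23328; PS = ½(104 − 68)(216) = 3888.

Total surplus = 27216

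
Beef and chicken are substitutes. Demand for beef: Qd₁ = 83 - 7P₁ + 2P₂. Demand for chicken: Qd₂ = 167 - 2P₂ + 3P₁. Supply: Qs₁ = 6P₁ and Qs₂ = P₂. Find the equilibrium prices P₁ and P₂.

P₁ = 53/3, P₂ = 220/3

Market 1: 83 - 7P₁ + 2P₂ = 6P₁ → 13P₁ - 2P₂ = 83.
Market 2: 3P₂ - 3P₁ = 167.
Eliminating P₂: 3×(1) + 2×(2) gives 33P₁ = 583, so P₁ = 53/3.
Back-substitute into (2): P₂ = (167 + 3×53/3) / 3 = 220/3.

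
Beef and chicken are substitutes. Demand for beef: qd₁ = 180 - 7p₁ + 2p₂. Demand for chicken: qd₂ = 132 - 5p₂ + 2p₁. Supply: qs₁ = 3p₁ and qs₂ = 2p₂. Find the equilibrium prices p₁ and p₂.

p₁ = 254/11, p₂ = 280/11

Market 1: 180 - 7p₁ + 2p₂ = 3p₁ → 10p₁ - 2p₂ = 180.
Market 2: 7p₂ - 2p₁ = 132.
Eliminating p₂: 7×(1) + 2×(2) gives 66p₁ = 1524, so p₁ = 254/11.
Back-substitute into (2): p₂ = (132 + 2×254/11) / 7 = 280/11.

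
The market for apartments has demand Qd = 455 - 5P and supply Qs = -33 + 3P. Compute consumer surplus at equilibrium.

Equilibrium: 455 - 5P = -33 + 3P gives P* = 61, Q* = 150.
Demand choke price (Qd = 0): P = 91.
CS = ½(91 − 61)(150) = 2250.

Consumer surplus = 2250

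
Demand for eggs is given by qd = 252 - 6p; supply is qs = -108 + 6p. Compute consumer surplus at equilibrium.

Equilibrium: 252 - 6p = -108 + 6p gives p* = 30, q* = 72.
Demand choke price (qd = 0): p = 42.
CS = ½(42 − 30)(72) = 432.

Consumer surplus = 432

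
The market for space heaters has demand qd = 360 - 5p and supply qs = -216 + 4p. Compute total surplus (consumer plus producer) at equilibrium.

Equilibrium: 360 - 5p = -216 + 4p gives p* = 64, q* = 40.
Demand choke price: p = 72; supply starts at p = 54.
CS = ½(72 − 64)(40) = 160; PS = ½(64 − 54)(40) = 200.

Total surplus = 360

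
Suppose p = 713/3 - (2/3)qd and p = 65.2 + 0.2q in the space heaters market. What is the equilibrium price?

p* = 105

Set the two price expressions equal: 713/3 - (2/3)q = 65.2 + 0.2q.
2587/15 = (13/15)q, so q* = 199.
p* = 713/3 − (2/3)(199) = 105.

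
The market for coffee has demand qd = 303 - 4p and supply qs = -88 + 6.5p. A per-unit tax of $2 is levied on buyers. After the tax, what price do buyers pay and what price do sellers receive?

Buyers pay 808/21, sellers receive 766/21

Pre-tax equilibrium: p* = 782/21, q* = 3235/21.
Tax on buyers shifts demand to qd = 303 − 4(p + 2) = 295 - 4p.
295 - 4p = -88 + 6.5p gives seller price ps = 766/21; buyers pay pb = 766/21 + 2 = 808/21.
New quantity: q = 303 − 4(808/21) = 3131/21.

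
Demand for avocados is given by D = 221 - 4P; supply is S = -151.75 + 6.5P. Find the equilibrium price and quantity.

Set D = S: 221 - 4P = -151.75 + 6.5P.
372.75 = 10.5P, so P* = 35.5.
Q* = 221 − 4(35.5) = 79.

P* = 35.5, Q* = 79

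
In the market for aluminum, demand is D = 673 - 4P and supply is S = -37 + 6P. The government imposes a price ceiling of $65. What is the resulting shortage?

Shortage = 60

Equilibrium price would be P* = 71, so the ceiling at 65 binds.
At P = 65: D = 673 − 4(65) = 413, S = -37 + 6(65) = 353.
Shortage = 413 − 353 = 60.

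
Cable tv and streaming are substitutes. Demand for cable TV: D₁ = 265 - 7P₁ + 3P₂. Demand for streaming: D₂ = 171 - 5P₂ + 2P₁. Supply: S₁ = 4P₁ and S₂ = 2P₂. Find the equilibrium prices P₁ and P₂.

Market 1: 265 - 7P₁ + 3P₂ = 4P₁ → 11P₁ - 3P₂ = 265.
Market 2: 7P₂ - 2P₁ = 171.
Eliminating P₂: 7×(1) + 3×(2) gives 71P₁ = 2368, so P₁ = 2368/71.
Back-substitute into (2): P₂ = (171 + 2×2368/71) / 7 = 2411/71.

P₁ = 2368/71, P₂ = 2411/71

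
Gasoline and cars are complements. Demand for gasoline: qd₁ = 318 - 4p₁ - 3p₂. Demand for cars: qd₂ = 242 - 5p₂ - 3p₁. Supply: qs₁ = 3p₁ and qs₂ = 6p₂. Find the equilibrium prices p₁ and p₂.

Market 1: 318 - 4p₁ - 3p₂ = 3p₁ → 7p₁ + 3p₂ = 318.
Market 2: 11p₂ + 3p₁ = 242.
Eliminating p₂: 11×(1) − 3×(2) gives 68p₁ = 2772, so p₁ = 693/17.
Back-substitute into (2): p₂ = (242 − 3×693/17) / 11 = 185/17.

p₁ = 693/17, p₂ = 185/17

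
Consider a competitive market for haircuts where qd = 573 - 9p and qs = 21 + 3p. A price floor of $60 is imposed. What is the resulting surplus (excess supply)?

Equilibrium price would be p* = 46, so the floor at 60 binds.
At p = 60: qd = 33, qs = 201.
Surplus = 201 − 33 = 168.

Surplus = 168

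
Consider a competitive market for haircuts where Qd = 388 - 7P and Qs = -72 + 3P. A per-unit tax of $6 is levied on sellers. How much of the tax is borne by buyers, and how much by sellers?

Buyers bear $1.8, sellers bear $4.2

Pre-tax equilibrium: P* = 46, Q* = 66.
Tax on sellers shifts supply to Qs = -72 + 3(P − 6) = -90 + 3P.
388 - 7P = -90 + 3P gives buyer price Pb = 47.8; sellers receive Ps = 47.8 − 6 = 41.8.
New quantity: Q = 388 − 7(47.8) = 53.4.
Buyer burden = 47.8 − 46 = 1.8; seller burden = 46 − 41.8 = 4.2.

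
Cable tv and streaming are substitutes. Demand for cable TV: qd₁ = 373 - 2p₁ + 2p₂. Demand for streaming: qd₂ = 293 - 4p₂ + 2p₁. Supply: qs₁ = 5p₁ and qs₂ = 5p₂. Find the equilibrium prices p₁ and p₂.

Market 1: 373 - 2p₁ + 2p₂ = 5p₁ → 7p₁ - 2p₂ = 373.
Market 2: 9p₂ - 2p₁ = 293.
Eliminating p₂: 9×(1) + 2×(2) gives 59p₁ = 3943, so p₁ = 3943/59.
Back-substitute into (2): p₂ = (293 + 2×3943/59) / 9 = 2797/59.

p₁ = 3943/59, p₂ = 2797/59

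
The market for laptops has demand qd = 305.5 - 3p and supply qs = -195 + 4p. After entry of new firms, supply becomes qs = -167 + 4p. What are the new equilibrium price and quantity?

p' = 67.5, q' = 103

Original equilibrium: p* = 71.5, q* = 91.
New equilibrium: 305.5 - 3p = -167 + 4p, so 472.5 = 7p and p' = 67.5; q' = 305.5 − 3(67.5) = 103.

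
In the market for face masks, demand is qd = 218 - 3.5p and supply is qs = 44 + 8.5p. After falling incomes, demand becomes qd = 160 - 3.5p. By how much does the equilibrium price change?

Δp = -29/6

Original equilibrium: p* = 14.5, q* = 167.25.
New equilibrium: 160 - 3.5p = 44 + 8.5p, so 116 = 12p and p' = 29/3; q' = 160 − 3.5(29/3) = 757/6.
Change in price: 29/3 − 14.5 = -29/6.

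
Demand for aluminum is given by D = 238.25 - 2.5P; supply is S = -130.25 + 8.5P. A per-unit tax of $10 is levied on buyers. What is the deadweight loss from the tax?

Pre-tax equilibrium: P* = 33.5, Q* = 154.5.
Tax on buyers shifts demand to D = 238.25 − 2.5(P + 10) = 213.25 - 2.5P.
213.25 - 2.5P = -130.25 + 8.5P gives seller price Ps = 687/22; buyers pay Pb = 687/22 + 10 = 907/22.
New quantity: Q = 238.25 − 2.5(907/22) = 1487/11.
DWL = ½ × 10 × (154.5 − 1487/11) = 2125/22.

Deadweight loss = 2125/22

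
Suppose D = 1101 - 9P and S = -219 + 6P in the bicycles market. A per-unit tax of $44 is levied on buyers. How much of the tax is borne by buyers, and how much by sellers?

Pre-tax equilibrium: P* = 88, Q* = 309.
Tax on buyers shifts demand to D = 1101 − 9(P + 44) = 705 - 9P.
705 - 9P = -219 + 6P gives seller price Ps = 61.6; buyers pay Pb = 61.6 + 44 = 105.6.
New quantity: Q = 1101 − 9(105.6) = 150.6.
Buyer burden = 105.6 − 88 = 17.6; seller burden = 88 − 61.6 = 26.4.

Buyers bear $17.6, sellers bear $26.4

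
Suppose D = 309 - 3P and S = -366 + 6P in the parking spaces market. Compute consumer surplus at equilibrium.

Equilibrium: 309 - 3P = -366 + 6P gives P* = 75, Q* = 84.
Demand choke price (D = 0): P = 103.
CS = ½(103 − 75)(84) = 1176.

Consumer surplus = 1176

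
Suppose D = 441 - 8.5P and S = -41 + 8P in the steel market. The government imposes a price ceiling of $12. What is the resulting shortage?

Equilibrium price would be P* = 964/33, so the ceiling at 12 binds.
At P = 12: D = 441 − 8.5(12) = 339, S = -41 + 8(12) = 55.
Shortage = 339 − 55 = 284.

Shortage = 284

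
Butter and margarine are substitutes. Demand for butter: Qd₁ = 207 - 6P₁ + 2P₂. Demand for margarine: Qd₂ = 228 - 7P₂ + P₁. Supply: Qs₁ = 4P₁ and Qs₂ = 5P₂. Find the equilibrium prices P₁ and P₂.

Market 1: 207 - 6P₁ + 2P₂ = 4P₁ → 10P₁ - 2P₂ = 207.
Market 2: 12P₂ - P₁ = 228.
Eliminating P₂: 12×(1) + 2×(2) gives 118P₁ = 2940, so P₁ = 1470/59.
Back-substitute into (2): P₂ = (228 + 1×1470/59) / 12 = 2487/118.

P₁ = 1470/59, P₂ = 2487/118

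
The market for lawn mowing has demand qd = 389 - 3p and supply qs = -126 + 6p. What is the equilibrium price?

p* = 515/9

Set qd = qs: 389 - 3p = -126 + 6p.
515 = 9p, so p* = 515/9.
q* = 389 − 3(515/9) = 652/3.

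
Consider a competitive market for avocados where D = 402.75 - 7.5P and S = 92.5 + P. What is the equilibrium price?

P* = 36.5

Set D = S: 402.75 - 7.5P = 92.5 + P.
310.25 = 8.5P, so P* = 36.5.
Q* = 402.75 − 7.5(36.5) = 129.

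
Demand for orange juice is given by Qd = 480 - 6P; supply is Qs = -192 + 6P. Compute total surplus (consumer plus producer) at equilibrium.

Equilibrium: 480 - 6P = -192 + 6P gives P* = 56, Q* = 144.
Demand choke price: P = 80; supply starts at P = 32.
CS = ½(80 − 56)(144) = 1728; PS = ½(56 − 32)(144) = 1728.

Total surplus = 3456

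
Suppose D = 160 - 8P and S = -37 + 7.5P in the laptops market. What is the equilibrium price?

Set D = S: 160 - 8P = -37 + 7.5P.
197 = 15.5P, so P* = 394/31.
Q* = 160 − 8(394/31) = 1808/31.

P* = 394/31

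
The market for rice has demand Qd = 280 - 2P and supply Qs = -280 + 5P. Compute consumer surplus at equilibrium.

Consumer surplus = 3600

Equilibrium: 280 - 2P = -280 + 5P gives P* = 80, Q* = 120.
Demand choke price (Qd = 0): P = 140.
CS = ½(140 − 80)(120) = 3600.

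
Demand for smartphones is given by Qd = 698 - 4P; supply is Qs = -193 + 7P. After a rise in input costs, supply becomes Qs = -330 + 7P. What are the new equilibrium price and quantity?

Original equilibrium: P* = 81, Q* = 374.
New equilibrium: 698 - 4P = -330 + 7P, so 1028 = 11P and P' = 1028/11; Q' = 698 − 4(1028/11) = 3566/11.

P' = 1028/11, Q' = 3566/11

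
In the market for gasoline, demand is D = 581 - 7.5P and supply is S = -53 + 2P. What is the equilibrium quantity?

Set D = S: 581 - 7.5P = -53 + 2P.
634 = 9.5P, so P* = 1268/19.
Q* = 581 − 7.5(1268/19) = 1529/19.

Q* = 1529/19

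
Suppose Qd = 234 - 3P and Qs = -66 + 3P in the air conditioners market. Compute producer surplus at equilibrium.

Producer surplus = 1176

Equilibrium: 234 - 3P = -66 + 3P gives P* = 50, Q* = 84.
Supply starts at P = 22 (where Qs = 0).
PS = ½(50 − 22)(84) = 1176.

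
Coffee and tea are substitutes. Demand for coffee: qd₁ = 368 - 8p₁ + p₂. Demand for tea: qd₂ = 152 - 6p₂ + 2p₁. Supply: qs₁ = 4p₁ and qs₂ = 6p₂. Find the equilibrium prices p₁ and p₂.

p₁ = 2284/71, p₂ = 1280/71

Market 1: 368 - 8p₁ + p₂ = 4p₁ → 12p₁ - p₂ = 368.
Market 2: 12p₂ - 2p₁ = 152.
Eliminating p₂: 12×(1) + 1×(2) gives 142p₁ = 4568, so p₁ = 2284/71.
Back-substitute into (2): p₂ = (152 + 2×2284/71) / 12 = 1280/71.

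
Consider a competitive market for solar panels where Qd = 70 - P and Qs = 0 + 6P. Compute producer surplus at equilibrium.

Equilibrium: 70 - P = 0 + 6P gives P* = 10, Q* = 60.
Supply starts at P = 0 (where Qs = 0).
PS = ½(10 − 0)(60) = 300.

Producer surplus = 300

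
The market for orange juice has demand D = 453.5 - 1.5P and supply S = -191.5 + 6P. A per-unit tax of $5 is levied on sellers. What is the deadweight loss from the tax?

Deadweight loss = 15

Pre-tax equilibrium: P* = 86, Q* = 324.5.
Tax on sellers shifts supply to S = -191.5 + 6(P − 5) = -221.5 + 6P.
453.5 - 1.5P = -221.5 + 6P gives buyer price Pb = 90; sellers receive Ps = 90 − 5 = 85.
New quantity: Q = 453.5 − 1.5(90) = 318.5.
DWL = ½ × 5 × (324.5 − 318.5) = 15.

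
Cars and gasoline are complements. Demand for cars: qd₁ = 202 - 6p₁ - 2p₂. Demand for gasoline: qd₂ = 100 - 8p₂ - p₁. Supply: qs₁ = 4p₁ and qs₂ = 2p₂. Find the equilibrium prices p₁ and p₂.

p₁ = 130/7, p₂ = 57/7

Market 1: 202 - 6p₁ - 2p₂ = 4p₁ → 10p₁ + 2p₂ = 202.
Market 2: 10p₂ + p₁ = 100.
Eliminating p₂: 10×(1) − 2×(2) gives 98p₁ = 1820, so p₁ = 130/7.
Back-substitute into (2): p₂ = (100 − 1×130/7) / 10 = 57/7.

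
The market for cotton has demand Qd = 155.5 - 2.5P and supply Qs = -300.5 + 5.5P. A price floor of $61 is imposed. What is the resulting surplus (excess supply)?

Surplus = 32

Equilibrium price would be P* = 57, so the floor at 61 binds.
At P = 61: Qd = 3, Qs = 35.
Surplus = 35 − 3 = 32.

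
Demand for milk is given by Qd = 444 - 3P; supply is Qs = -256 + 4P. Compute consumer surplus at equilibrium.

Consumer surplus = 3456

Equilibrium: 444 - 3P = -256 + 4P gives P* = 100, Q* = 144.
Demand choke price (Qd = 0): P = 148.
CS = ½(148 − 100)(144) = 3456.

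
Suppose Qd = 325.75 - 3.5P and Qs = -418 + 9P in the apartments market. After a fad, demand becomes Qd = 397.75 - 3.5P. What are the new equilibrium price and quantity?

P' = 65.26, Q' = 169.34

Original equilibrium: P* = 59.5, Q* = 117.5.
New equilibrium: 397.75 - 3.5P = -418 + 9P, so 815.75 = 12.5P and P' = 65.26; Q' = 397.75 − 3.5(65.26) = 169.34.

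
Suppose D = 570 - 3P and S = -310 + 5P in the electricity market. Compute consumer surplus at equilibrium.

Equilibrium: 570 - 3P = -310 + 5P gives P* = 110, Q* = 240.
Demand choke price (D = 0): P = 190.
CS = ½(190 − 110)(240) = 9600.

Consumer surplus = 9600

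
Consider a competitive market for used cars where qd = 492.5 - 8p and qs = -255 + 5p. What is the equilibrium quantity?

q* = 32.5

Set qd = qs: 492.5 - 8p = -255 + 5p.
747.5 = 13p, so p* = 57.5.
q* = 492.5 − 8(57.5) = 32.5.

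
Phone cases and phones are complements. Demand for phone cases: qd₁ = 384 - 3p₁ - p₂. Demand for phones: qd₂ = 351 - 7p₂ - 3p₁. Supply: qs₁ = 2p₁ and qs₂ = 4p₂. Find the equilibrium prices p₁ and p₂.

p₁ = 3873/52, p₂ = 603/52

Market 1: 384 - 3p₁ - p₂ = 2p₁ → 5p₁ + p₂ = 384.
Market 2: 11p₂ + 3p₁ = 351.
Eliminating p₂: 11×(1) − 1×(2) gives 52p₁ = 3873, so p₁ = 3873/52.
Back-substitute into (2): p₂ = (351 − 3×3873/52) / 11 = 603/52.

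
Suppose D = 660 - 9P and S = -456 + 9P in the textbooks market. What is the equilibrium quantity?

Set D = S: 660 - 9P = -456 + 9P.
1116 = 18P, so P* = 62.
Q* = 660 − 9(62) = 102.

Q* = 102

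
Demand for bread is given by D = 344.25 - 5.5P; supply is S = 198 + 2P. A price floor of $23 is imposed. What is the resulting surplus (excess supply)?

Equilibrium price would be P* = 19.5, so the floor at 23 binds.
At P = 23: D = 217.75, S = 244.
Surplus = 244 − 217.75 = 26.25.

Surplus = 26.25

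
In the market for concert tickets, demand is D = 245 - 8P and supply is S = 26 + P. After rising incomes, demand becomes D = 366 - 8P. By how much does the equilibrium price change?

ΔP = 121/9

Original equilibrium: P* = 73/3, Q* = 151/3.
New equilibrium: 366 - 8P = 26 + P, so 340 = 9P and P' = 340/9; Q' = 366 − 8(340/9) = 574/9.
Change in price: 340/9 − 73/3 = 121/9.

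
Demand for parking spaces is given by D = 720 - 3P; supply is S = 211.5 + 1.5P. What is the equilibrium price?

Set D = S: 720 - 3P = 211.5 + 1.5P.
508.5 = 4.5P, so P* = 113.
Q* = 720 − 3(113) = 381.

P* = 113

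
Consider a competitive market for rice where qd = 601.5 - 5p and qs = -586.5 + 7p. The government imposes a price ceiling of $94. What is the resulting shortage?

Equilibrium price would be p* = 99, so the ceiling at 94 binds.
At p = 94: qd = 601.5 − 5(94) = 131.5, qs = -586.5 + 7(94) = 71.5.
Shortage = 131.5 − 71.5 = 60.

Shortage = 60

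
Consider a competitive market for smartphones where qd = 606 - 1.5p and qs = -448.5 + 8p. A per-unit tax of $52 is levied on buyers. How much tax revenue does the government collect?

Pre-tax equilibrium: p* = 111, q* = 439.5.
Tax on buyers shifts demand to qd = 606 − 1.5(p + 52) = 528 - 1.5p.
528 - 1.5p = -448.5 + 8p gives seller price ps = 1953/19; buyers pay pb = 1953/19 + 52 = 2941/19.
New quantity: q = 606 − 1.5(2941/19) = 14205/38.
Revenue = 52 × 14205/38 = 369330/19.

Tax revenue = 369330/19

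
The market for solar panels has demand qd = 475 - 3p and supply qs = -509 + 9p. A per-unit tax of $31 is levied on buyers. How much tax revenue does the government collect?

Tax revenue = 4936.75

Pre-tax equilibrium: p* = 82, q* = 229.
Tax on buyers shifts demand to qd = 475 − 3(p + 31) = 382 - 3p.
382 - 3p = -509 + 9p gives seller price ps = 74.25; buyers pay pb = 74.25 + 31 = 105.25.
New quantity: q = 475 − 3(105.25) = 159.25.
Revenue = 31 × 159.25 = 4936.75.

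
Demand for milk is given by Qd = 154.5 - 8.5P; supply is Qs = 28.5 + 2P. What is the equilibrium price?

Set Qd = Qs: 154.5 - 8.5P = 28.5 + 2P.
126 = 10.5P, so P* = 12.
Q* = 154.5 − 8.5(12) = 52.5.

P* = 12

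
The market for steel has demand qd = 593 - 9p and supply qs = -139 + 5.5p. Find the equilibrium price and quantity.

Set qd = qs: 593 - 9p = -139 + 5.5p.
732 = 14.5p, so p* = 1464/29.
q* = 593 − 9(1464/29) = 4021/29.

p* = 1464/29, q* = 4021/29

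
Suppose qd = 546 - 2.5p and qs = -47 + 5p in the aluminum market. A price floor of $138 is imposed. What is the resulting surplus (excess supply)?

Equilibrium price would be p* = 1186/15, so the floor at 138 binds.
At p = 138: qd = 201, qs = 643.
Surplus = 643 − 201 = 442.

Surplus = 442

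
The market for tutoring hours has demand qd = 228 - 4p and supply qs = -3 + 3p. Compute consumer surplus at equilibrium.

Consumer surplus = 1152

Equilibrium: 228 - 4p = -3 + 3p gives p* = 33, q* = 96.
Demand choke price (qd = 0): p = 57.
CS = ½(57 − 33)(96) = 1152.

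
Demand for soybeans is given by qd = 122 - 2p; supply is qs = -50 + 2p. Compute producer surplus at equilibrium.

Equilibrium: 122 - 2p = -50 + 2p gives p* = 43, q* = 36.
Supply starts at p = 25 (where qs = 0).
PS = ½(43 − 25)(36) = 324.

Producer surplus = 324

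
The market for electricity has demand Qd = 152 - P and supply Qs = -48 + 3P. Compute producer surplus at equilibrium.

Equilibrium: 152 - P = -48 + 3P gives P* = 50, Q* = 102.
Supply starts at P = 16 (where Qs = 0).
PS = ½(50 − 16)(102) = 1734.

Producer surplus = 1734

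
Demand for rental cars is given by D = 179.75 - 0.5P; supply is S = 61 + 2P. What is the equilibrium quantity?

Set D = S: 179.75 - 0.5P = 61 + 2P.
118.75 = 2.5P, so P* = 47.5.
Q* = 179.75 − 0.5(47.5) = 156.

Q* = 156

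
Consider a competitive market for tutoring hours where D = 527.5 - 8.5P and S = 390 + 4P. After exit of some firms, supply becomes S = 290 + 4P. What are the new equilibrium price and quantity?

P' = 19, Q' = 366

Original equilibrium: P* = 11, Q* = 434.
New equilibrium: 527.5 - 8.5P = 290 + 4P, so 237.5 = 12.5P and P' = 19; Q' = 527.5 − 8.5(19) = 366.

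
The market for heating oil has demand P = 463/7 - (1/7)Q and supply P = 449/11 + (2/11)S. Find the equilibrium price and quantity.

Set the two price expressions equal: 463/7 - (1/7)Q = 449/11 + (2/11)Q.
1950/77 = (25/77)Q, so Q* = 78.
P* = 463/7 − (1/7)(78) = 55.

P* = 55, Q* = 78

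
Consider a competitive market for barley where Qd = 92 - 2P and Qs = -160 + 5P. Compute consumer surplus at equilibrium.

Consumer surplus = 100

Equilibrium: 92 - 2P = -160 + 5P gives P* = 36, Q* = 20.
Demand choke price (Qd = 0): P = 46.
CS = ½(46 − 36)(20) = 100.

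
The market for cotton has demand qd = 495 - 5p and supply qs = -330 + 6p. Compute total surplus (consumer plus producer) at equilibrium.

Total surplus = 2640

Equilibrium: 495 - 5p = -330 + 6p gives p* = 75, q* = 120.
Demand choke price: p = 99; supply starts at p = 55.
CS = ½(99 − 75)(120) = 1440; PS = ½(75 − 55)(120) = 1200.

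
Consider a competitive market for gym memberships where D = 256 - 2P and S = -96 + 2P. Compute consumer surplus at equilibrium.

Consumer surplus = 1600

Equilibrium: 256 - 2P = -96 + 2P gives P* = 88, Q* = 80.
Demand choke price (D = 0): P = 128.
CS = ½(128 − 88)(80) = 1600.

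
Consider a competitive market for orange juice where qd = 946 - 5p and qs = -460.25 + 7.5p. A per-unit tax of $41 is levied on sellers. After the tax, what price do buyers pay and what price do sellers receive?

Pre-tax equilibrium: p* = 112.5, q* = 383.5.
Tax on sellers shifts supply to qs = -460.25 + 7.5(p − 41) = -767.75 + 7.5p.
946 - 5p = -767.75 + 7.5p gives buyer price pb = 137.1; sellers receive ps = 137.1 − 41 = 96.1.
New quantity: q = 946 − 5(137.1) = 260.5.

Buyers pay $137.1, sellers receive $96.1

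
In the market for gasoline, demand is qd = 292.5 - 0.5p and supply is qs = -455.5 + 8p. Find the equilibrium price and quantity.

Set qd = qs: 292.5 - 0.5p = -455.5 + 8p.
748 = 8.5p, so p* = 88.
q* = 292.5 − 0.5(88) = 248.5.

p* = 88, q* = 248.5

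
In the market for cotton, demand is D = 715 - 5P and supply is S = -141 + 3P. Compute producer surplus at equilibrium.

Equilibrium: 715 - 5P = -141 + 3P gives P* = 107, Q* = 180.
Supply starts at P = 47 (where S = 0).
PS = ½(107 − 47)(180) = 5400.

Producer surplus = 5400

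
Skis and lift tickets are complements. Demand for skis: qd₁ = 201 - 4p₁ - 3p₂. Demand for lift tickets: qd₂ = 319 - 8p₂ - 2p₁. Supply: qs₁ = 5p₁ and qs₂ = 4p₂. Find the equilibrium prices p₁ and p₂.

p₁ = 485/34, p₂ = 823/34

Market 1: 201 - 4p₁ - 3p₂ = 5p₁ → 9p₁ + 3p₂ = 201.
Market 2: 12p₂ + 2p₁ = 319.
Eliminating p₂: 12×(1) − 3×(2) gives 102p₁ = 1455, so p₁ = 485/34.
Back-substitute into (2): p₂ = (319 − 2×485/34) / 12 = 823/34.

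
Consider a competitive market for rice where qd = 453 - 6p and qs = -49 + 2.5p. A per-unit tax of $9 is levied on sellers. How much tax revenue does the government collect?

Pre-tax equilibrium: p* = 1004/17, q* = 1677/17.
Tax on sellers shifts supply to qs = -49 + 2.5(p − 9) = -71.5 + 2.5p.
453 - 6p = -71.5 + 2.5p gives buyer price pb = 1049/17; sellers receive ps = 1049/17 − 9 = 896/17.
New quantity: q = 453 − 6(1049/17) = 1407/17.
Revenue = 9 × 1407/17 = 12663/17.

Tax revenue = 12663/17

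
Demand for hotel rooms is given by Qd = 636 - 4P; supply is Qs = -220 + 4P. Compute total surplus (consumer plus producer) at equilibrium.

Total surplus = 10816

Equilibrium: 636 - 4P = -220 + 4P gives P* = 107, Q* = 208.
Demand choke price: P = 159; supply starts at P = 55.
CS = ½(159 − 107)(208) = 5408; PS = ½(107 − 55)(208) = 5408.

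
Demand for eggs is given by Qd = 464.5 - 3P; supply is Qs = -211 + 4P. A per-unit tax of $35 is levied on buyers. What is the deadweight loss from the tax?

Deadweight loss = 1050

Pre-tax equilibrium: P* = 96.5, Q* = 175.
Tax on buyers shifts demand to Qd = 464.5 − 3(P + 35) = 359.5 - 3P.
359.5 - 3P = -211 + 4P gives seller price Ps = 81.5; buyers pay Pb = 81.5 + 35 = 116.5.
New quantity: Q = 464.5 − 3(116.5) = 115.
DWL = ½ × 35 × (175 − 115) = 1050.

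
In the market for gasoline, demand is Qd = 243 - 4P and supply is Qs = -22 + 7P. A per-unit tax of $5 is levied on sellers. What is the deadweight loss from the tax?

Deadweight loss = 350/11

Pre-tax equilibrium: P* = 265/11, Q* = 1613/11.
Tax on sellers shifts supply to Qs = -22 + 7(P − 5) = -57 + 7P.
243 - 4P = -57 + 7P gives buyer price Pb = 300/11; sellers receive Ps = 300/11 − 5 = 245/11.
New quantity: Q = 243 − 4(300/11) = 1473/11.
DWL = ½ × 5 × (1613/11 − 1473/11) = 350/11.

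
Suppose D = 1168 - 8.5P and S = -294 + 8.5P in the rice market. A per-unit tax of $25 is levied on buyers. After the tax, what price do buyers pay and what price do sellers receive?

Buyers pay $98.5, sellers receive $73.5

Pre-tax equilibrium: P* = 86, Q* = 437.
Tax on buyers shifts demand to D = 1168 − 8.5(P + 25) = 955.5 - 8.5P.
955.5 - 8.5P = -294 + 8.5P gives seller price Ps = 73.5; buyers pay Pb = 73.5 + 25 = 98.5.
New quantity: Q = 1168 − 8.5(98.5) = 330.75.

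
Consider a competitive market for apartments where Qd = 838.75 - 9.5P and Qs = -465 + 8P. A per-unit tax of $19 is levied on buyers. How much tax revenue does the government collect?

Pre-tax equilibrium: P* = 74.5, Q* = 131.
Tax on buyers shifts demand to Qd = 838.75 − 9.5(P + 19) = 658.25 - 9.5P.
658.25 - 9.5P = -465 + 8P gives seller price Ps = 4493/70; buyers pay Pb = 4493/70 + 19 = 5823/70.
New quantity: Q = 838.75 − 9.5(5823/70) = 1697/35.
Revenue = 19 × 1697/35 = 32243/35.

Tax revenue = 32243/35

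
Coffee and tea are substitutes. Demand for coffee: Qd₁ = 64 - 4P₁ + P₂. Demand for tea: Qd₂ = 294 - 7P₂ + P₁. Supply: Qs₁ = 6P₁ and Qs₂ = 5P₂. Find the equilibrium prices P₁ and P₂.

P₁ = 1062/119, P₂ = 3004/119

Market 1: 64 - 4P₁ + P₂ = 6P₁ → 10P₁ - P₂ = 64.
Market 2: 12P₂ - P₁ = 294.
Eliminating P₂: 12×(1) + 1×(2) gives 119P₁ = 1062, so P₁ = 1062/119.
Back-substitute into (2): P₂ = (294 + 1×1062/119) / 12 = 3004/119.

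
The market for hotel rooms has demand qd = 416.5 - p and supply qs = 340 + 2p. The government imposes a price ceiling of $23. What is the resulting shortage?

Equilibrium price would be p* = 25.5, so the ceiling at 23 binds.
At p = 23: qd = 416.5 − 1(23) = 393.5, qs = 340 + 2(23) = 386.
Shortage = 393.5 − 386 = 7.5.

Shortage = 7.5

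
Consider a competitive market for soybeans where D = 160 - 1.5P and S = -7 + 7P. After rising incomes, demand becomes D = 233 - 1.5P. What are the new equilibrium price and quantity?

Original equilibrium: P* = 334/17, Q* = 2219/17.
New equilibrium: 233 - 1.5P = -7 + 7P, so 240 = 8.5P and P' = 480/17; Q' = 233 − 1.5(480/17) = 3241/17.

P' = 480/17, Q' = 3241/17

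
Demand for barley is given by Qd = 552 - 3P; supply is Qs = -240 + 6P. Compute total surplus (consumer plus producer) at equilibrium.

Total surplus = 20736

Equilibrium: 552 - 3P = -240 + 6P gives P* = 88, Q* = 288.
Demand choke price: P = 184; supply starts at P = 40.
CS = ½(184 − 88)(288) = 13824; PS = ½(88 − 40)(288) = 6912.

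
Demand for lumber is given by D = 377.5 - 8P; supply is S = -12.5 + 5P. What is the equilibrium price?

P* = 30

Set D = S: 377.5 - 8P = -12.5 + 5P.
390 = 13P, so P* = 30.
Q* = 377.5 − 8(30) = 137.5.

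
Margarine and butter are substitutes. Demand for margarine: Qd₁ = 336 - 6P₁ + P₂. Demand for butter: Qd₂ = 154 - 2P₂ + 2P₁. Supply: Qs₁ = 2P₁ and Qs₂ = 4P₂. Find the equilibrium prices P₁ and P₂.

P₁ = 1085/23, P₂ = 952/23

Market 1: 336 - 6P₁ + P₂ = 2P₁ → 8P₁ - P₂ = 336.
Market 2: 6P₂ - 2P₁ = 154.
Eliminating P₂: 6×(1) + 1×(2) gives 46P₁ = 2170, so P₁ = 1085/23.
Back-substitute into (2): P₂ = (154 + 2×1085/23) / 6 = 952/23.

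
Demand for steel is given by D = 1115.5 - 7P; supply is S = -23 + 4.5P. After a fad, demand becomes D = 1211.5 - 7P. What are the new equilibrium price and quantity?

P' = 2469/23, Q' = 21163/46

Original equilibrium: P* = 99, Q* = 422.5.
New equilibrium: 1211.5 - 7P = -23 + 4.5P, so 1234.5 = 11.5P and P' = 2469/23; Q' = 1211.5 − 7(2469/23) = 21163/46.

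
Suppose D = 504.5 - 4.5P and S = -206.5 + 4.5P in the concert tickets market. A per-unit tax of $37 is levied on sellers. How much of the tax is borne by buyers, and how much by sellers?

Pre-tax equilibrium: P* = 79, Q* = 149.
Tax on sellers shifts supply to S = -206.5 + 4.5(P − 37) = -373 + 4.5P.
504.5 - 4.5P = -373 + 4.5P gives buyer price Pb = 97.5; sellers receive Ps = 97.5 − 37 = 60.5.
New quantity: Q = 504.5 − 4.5(97.5) = 65.75.
Buyer burden = 97.5 − 79 = 18.5; seller burden = 79 − 60.5 = 18.5.

Buyers bear $18.5, sellers bear $18.5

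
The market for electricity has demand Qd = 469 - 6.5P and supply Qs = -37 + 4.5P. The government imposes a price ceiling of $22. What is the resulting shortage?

Shortage = 264

Equilibrium price would be P* = 46, so the ceiling at 22 binds.
At P = 22: Qd = 469 − 6.5(22) = 326, Qs = -37 + 4.5(22) = 62.
Shortage = 326 − 62 = 264.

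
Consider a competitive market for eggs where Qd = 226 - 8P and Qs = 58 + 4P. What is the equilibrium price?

Set Qd = Qs: 226 - 8P = 58 + 4P.
168 = 12P, so P* = 14.
Q* = 226 − 8(14) = 114.

P* = 14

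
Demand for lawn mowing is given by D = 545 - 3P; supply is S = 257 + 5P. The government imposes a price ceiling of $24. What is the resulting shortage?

Equilibrium price would be P* = 36, so the ceiling at 24 binds.
At P = 24: D = 545 − 3(24) = 473, S = 257 + 5(24) = 377.
Shortage = 473 − 377 = 96.

Shortage = 96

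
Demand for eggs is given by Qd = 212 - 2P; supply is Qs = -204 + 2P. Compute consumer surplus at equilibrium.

Equilibrium: 212 - 2P = -204 + 2P gives P* = 104, Q* = 4.
Demand choke price (Qd = 0): P = 106.
CS = ½(106 − 104)(4) = 4.

Consumer surplus = 4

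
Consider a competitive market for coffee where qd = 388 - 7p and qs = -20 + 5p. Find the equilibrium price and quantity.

Set qd = qs: 388 - 7p = -20 + 5p.
408 = 12p, so p* = 34.
q* = 388 − 7(34) = 150.

p* = 34, q* = 150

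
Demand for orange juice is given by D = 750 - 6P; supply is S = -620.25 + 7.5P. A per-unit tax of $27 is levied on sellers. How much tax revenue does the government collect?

Tax revenue = 1377

Pre-tax equilibrium: P* = 101.5, Q* = 141.
Tax on sellers shifts supply to S = -620.25 + 7.5(P − 27) = -822.75 + 7.5P.
750 - 6P = -822.75 + 7.5P gives buyer price Pb = 116.5; sellers receive Ps = 116.5 − 27 = 89.5.
New quantity: Q = 750 − 6(116.5) = 51.
Revenue = 27 × 51 = 1377.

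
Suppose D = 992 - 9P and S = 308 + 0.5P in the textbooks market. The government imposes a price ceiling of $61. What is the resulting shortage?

Shortage = 104.5

Equilibrium price would be P* = 72, so the ceiling at 61 binds.
At P = 61: D = 992 − 9(61) = 443, S = 308 + 0.5(61) = 338.5.
Shortage = 443 − 338.5 = 104.5.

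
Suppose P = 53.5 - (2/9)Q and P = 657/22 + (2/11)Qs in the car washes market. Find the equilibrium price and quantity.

P* = 40.5, Q* = 58.5

Set the two price expressions equal: 53.5 - (2/9)Q = 657/22 + (2/11)Q.
260/11 = (40/99)Q, so Q* = 58.5.
P* = 53.5 − (2/9)(58.5) = 40.5.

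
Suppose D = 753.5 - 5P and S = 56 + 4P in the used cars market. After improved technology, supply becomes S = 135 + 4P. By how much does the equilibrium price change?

ΔP = -79/9

Original equilibrium: P* = 77.5, Q* = 366.
New equilibrium: 753.5 - 5P = 135 + 4P, so 618.5 = 9P and P' = 1237/18; Q' = 753.5 − 5(1237/18) = 3689/9.
Change in price: 1237/18 − 77.5 = -79/9.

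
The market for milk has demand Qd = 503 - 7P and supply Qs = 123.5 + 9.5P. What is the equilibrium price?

Set Qd = Qs: 503 - 7P = 123.5 + 9.5P.
379.5 = 16.5P, so P* = 23.
Q* = 503 − 7(23) = 342.

P* = 23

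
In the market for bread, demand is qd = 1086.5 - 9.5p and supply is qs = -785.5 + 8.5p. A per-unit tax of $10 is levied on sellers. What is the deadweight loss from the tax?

Deadweight loss = 8075/36

Pre-tax equilibrium: p* = 104, q* = 98.5.
Tax on sellers shifts supply to qs = -785.5 + 8.5(p − 10) = -870.5 + 8.5p.
1086.5 - 9.5p = -870.5 + 8.5p gives buyer price pb = 1957/18; sellers receive ps = 1957/18 − 10 = 1777/18.
New quantity: q = 1086.5 − 9.5(1957/18) = 1931/36.
DWL = ½ × 10 × (98.5 − 1931/36) = 8075/36.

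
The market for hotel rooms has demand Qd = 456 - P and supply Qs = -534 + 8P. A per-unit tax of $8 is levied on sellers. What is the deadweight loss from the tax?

Pre-tax equilibrium: P* = 110, Q* = 346.
Tax on sellers shifts supply to Qs = -534 + 8(P − 8) = -598 + 8P.
456 - P = -598 + 8P gives buyer price Pb = 1054/9; sellers receive Ps = 1054/9 − 8 = 982/9.
New quantity: Q = 456 − 1(1054/9) = 3050/9.
DWL = ½ × 8 × (346 − 3050/9) = 256/9.

Deadweight loss = 256/9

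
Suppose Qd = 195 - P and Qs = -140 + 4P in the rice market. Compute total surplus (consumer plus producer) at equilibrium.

Equilibrium: 195 - P = -140 + 4P gives P* = 67, Q* = 128.
Demand choke price: P = 195; supply starts at P = 35.
CS = ½(195 − 67)(128) = 8192; PS = ½(67 − 35)(128) = 2048.

Total surplus = 10240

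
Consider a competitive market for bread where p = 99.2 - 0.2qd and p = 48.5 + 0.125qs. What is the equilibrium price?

p* = 68

Set the two price expressions equal: 99.2 - 0.2q = 48.5 + 0.125q.
50.7 = 0.325q, so q* = 156.
p* = 99.2 − (0.2)(156) = 68.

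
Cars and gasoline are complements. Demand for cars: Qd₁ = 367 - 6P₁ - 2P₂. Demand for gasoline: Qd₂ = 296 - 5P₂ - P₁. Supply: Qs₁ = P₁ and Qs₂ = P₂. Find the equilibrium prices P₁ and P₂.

P₁ = 40.25, P₂ = 42.625

Market 1: 367 - 6P₁ - 2P₂ = P₁ → 7P₁ + 2P₂ = 367.
Market 2: 6P₂ + P₁ = 296.
Eliminating P₂: 6×(1) − 2×(2) gives 40P₁ = 1610, so P₁ = 40.25.
Back-substitute into (2): P₂ = (296 − 1×40.25) / 6 = 42.625.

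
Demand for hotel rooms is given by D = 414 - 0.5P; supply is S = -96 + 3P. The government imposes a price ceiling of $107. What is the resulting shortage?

Shortage = 135.5

Equilibrium price would be P* = 1020/7, so the ceiling at 107 binds.
At P = 107: D = 414 − 0.5(107) = 360.5, S = -96 + 3(107) = 225.
Shortage = 360.5 − 225 = 135.5.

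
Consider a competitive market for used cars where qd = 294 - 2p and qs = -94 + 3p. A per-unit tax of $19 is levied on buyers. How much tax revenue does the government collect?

Pre-tax equilibrium: p* = 77.6, q* = 138.8.
Tax on buyers shifts demand to qd = 294 − 2(p + 19) = 256 - 2p.
256 - 2p = -94 + 3p gives seller price ps = 70; buyers pay pb = 70 + 19 = 89.
New quantity: q = 294 − 2(89) = 116.
Revenue = 19 × 116 = 2204.

Tax revenue = 2204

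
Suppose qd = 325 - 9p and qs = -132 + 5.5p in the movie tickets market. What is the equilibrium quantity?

q* = 1199/29

Set qd = qs: 325 - 9p = -132 + 5.5p.
457 = 14.5p, so p* = 914/29.
q* = 325 − 9(914/29) = 1199/29.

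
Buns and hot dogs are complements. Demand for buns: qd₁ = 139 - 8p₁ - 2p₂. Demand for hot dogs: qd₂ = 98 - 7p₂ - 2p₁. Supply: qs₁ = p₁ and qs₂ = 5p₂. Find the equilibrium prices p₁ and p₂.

Market 1: 139 - 8p₁ - 2p₂ = p₁ → 9p₁ + 2p₂ = 139.
Market 2: 12p₂ + 2p₁ = 98.
Eliminating p₂: 12×(1) − 2×(2) gives 104p₁ = 1472, so p₁ = 184/13.
Back-substitute into (2): p₂ = (98 − 2×184/13) / 12 = 151/26.

p₁ = 184/13, p₂ = 151/26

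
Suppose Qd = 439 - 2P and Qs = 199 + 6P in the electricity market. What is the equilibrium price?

P* = 30

Set Qd = Qs: 439 - 2P = 199 + 6P.
240 = 8P, so P* = 30.
Q* = 439 − 2(30) = 379.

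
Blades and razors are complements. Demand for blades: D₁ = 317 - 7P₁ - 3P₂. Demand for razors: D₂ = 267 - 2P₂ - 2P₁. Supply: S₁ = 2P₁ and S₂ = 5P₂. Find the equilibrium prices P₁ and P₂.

Market 1: 317 - 7P₁ - 3P₂ = 2P₁ → 9P₁ + 3P₂ = 317.
Market 2: 7P₂ + 2P₁ = 267.
Eliminating P₂: 7×(1) − 3×(2) gives 57P₁ = 1418, so P₁ = 1418/57.
Back-substitute into (2): P₂ = (267 − 2×1418/57) / 7 = 1769/57.

P₁ = 1418/57, P₂ = 1769/57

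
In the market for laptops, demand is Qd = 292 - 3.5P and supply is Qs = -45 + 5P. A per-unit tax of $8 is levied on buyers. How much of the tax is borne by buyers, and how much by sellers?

Buyers bear 80/17, sellers bear 56/17

Pre-tax equilibrium: P* = 674/17, Q* = 2605/17.
Tax on buyers shifts demand to Qd = 292 − 3.5(P + 8) = 264 - 3.5P.
264 - 3.5P = -45 + 5P gives seller price Ps = 618/17; buyers pay Pb = 618/17 + 8 = 754/17.
New quantity: Q = 292 − 3.5(754/17) = 2325/17.
Buyer burden = 754/17 − 674/17 = 80/17; seller burden = 674/17 − 618/17 = 56/17.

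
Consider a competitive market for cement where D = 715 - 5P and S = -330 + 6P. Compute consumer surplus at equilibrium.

Equilibrium: 715 - 5P = -330 + 6P gives P* = 95, Q* = 240.
Demand choke price (D = 0): P = 143.
CS = ½(143 − 95)(240) = 5760.

Consumer surplus = 5760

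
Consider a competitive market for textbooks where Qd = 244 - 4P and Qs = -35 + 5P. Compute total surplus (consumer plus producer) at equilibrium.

Equilibrium: 244 - 4P = -35 + 5P gives P* = 31, Q* = 120.
Demand choke price: P = 61; supply starts at P = 7.
CS = ½(61 − 31)(120) = 1800; PS = ½(31 − 7)(120) = 1440.

Total surplus = 3240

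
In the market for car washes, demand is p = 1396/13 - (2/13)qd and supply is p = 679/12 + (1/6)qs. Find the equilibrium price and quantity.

Set the two price expressions equal: 1396/13 - (2/13)q = 679/12 + (1/6)q.
7925/156 = (25/78)q, so q* = 158.5.
p* = 1396/13 − (2/13)(158.5) = 83.

p* = 83, q* = 158.5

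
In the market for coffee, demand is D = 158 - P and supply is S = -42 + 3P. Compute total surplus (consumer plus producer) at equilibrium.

Total surplus = 7776

Equilibrium: 158 - P = -42 + 3P gives P* = 50, Q* = 108.
Demand choke price: P = 158; supply starts at P = 14.
CS = ½(158 − 50)(108) = 5832; PS = ½(50 − 14)(108) = 1944.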